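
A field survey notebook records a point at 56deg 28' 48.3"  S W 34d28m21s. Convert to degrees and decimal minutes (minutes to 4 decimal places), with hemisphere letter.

56° 28.8050′ S, 34° 28.3500′ W

Lat: 28 + 48.3/60 = 28.805000′
λ: 28 + 21/60 = 28.350000′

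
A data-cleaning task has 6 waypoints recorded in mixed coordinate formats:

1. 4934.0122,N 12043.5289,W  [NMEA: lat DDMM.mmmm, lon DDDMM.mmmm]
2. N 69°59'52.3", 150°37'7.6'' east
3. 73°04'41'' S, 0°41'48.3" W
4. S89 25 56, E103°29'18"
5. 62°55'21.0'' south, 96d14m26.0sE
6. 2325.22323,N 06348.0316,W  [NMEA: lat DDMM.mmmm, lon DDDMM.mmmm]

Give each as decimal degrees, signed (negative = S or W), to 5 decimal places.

Point 1:
  Lat: split at 2 digits → 49° and 34.0122′; 49 + 34.0122/60 = 49.566870
  N → positive
  Longitude: degrees = first 3 digits = 120, minutes = 43.5289; 120 + 43.5289/60 = 120.725482
  W → negative
Point 2:
  φ: 59′ + 52.3″ = 59.87167′; 69 + 59.87167/60 = 69.997861
  N → positive
  Longitude: 150° + 37/60 + 7.6/3600 = 150 + 0.616667 + 0.002111 = 150.618778
  E ⇒ keep positive
Point 3:
  φ: 73° + 4/60 + 41/3600 = 73 + 0.066667 + 0.011389 = 73.078056
  S ⇒ negate
  λ: 41′ + 48.3″ = 41.80500′; 0 + 41.80500/60 = 0.696750
  hemisphere W, so the sign is −
Point 4:
  Latitude: 25′ + 56″ = 25.93333′; 89 + 25.93333/60 = 89.432222
  S ⇒ negate
  Lon: 103° + 29/60 + 18/3600 = 103 + 0.483333 + 0.005000 = 103.488333
  E ⇒ keep positive
Point 5:
  φ: 62° + 55/60 + 21/3600 = 62 + 0.916667 + 0.005833 = 62.922500
  hemisphere S, so the sign is −
  Longitude: 14′ + 26″ = 14.43333′; 96 + 14.43333/60 = 96.240556
  E → positive
Point 6:
  Latitude: degrees = first 2 digits = 23, minutes = 25.22323; 23 + 25.22323/60 = 23.420387
  N ⇒ keep positive
  λ: split at 3 digits → 063° and 48.0316′; 63 + 48.0316/60 = 63.800527
  W ⇒ negate

1. 49.56687, -120.72548
2. 69.99786, 150.61878
3. -73.07806, -0.69675
4. -89.43222, 103.48833
5. -62.92250, 96.24056
6. 23.42039, -63.80053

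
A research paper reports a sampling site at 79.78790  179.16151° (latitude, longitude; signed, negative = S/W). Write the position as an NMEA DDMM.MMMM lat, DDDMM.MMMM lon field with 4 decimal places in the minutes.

7947.2740,N / 17909.6906,E

Latitude: 79° + 0.787900 × 60 = 79° 47.274000′
λ: fractional part 0.161510 → 9.690600 minutes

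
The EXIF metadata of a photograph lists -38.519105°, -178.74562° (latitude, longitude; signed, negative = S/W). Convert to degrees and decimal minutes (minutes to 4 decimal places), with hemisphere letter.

38° 31.1463′ S, 178° 44.7372′ W

Latitude is negative → S; |value| = 38.519105
Latitude: 38° + 0.519105 × 60 = 38° 31.146300′
Longitude is negative → W; |value| = 178.745620
Lon: minutes = (178.745620 − 178) × 60 = 44.737200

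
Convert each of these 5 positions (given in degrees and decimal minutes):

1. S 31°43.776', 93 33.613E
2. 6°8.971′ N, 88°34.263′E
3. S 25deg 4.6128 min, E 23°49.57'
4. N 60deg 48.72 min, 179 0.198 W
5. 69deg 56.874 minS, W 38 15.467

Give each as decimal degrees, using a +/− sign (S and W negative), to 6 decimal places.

Point 1:
  Latitude: 31 + 43.776/60 = 31.7296000
  hemisphere S, so the sign is −
  λ: 93 + 33.613/60 = 93.5602167
  E → positive
Point 2:
  Latitude: 6 + 8.971/60 = 6.1495167
  N ⇒ keep positive
  Longitude: 88 + 34.263/60 = 88.5710500
  E ⇒ keep positive
Point 3:
  Latitude: 4.6128′ = 0.076880°; total 25.0768800
  S → negative
  Longitude: 23 + 49.57/60 = 23.8261667
  E ⇒ keep positive
Point 4:
  Lat: 48.72′ = 0.812000°; total 60.8120000
  N → positive
  Longitude: 179 + 0.198/60 = 179.0033000
  W ⇒ negate
Point 5:
  Lat: 56.874′ = 0.947900°; total 69.9479000
  S ⇒ negate
  Longitude: 38 + 15.467/60 = 38.2577833
  hemisphere W, so the sign is −

1. -31.729600, 93.560217
2. 6.149517, 88.571050
3. -25.076880, 23.826167
4. 60.812000, -179.003300
5. -69.947900, -38.257783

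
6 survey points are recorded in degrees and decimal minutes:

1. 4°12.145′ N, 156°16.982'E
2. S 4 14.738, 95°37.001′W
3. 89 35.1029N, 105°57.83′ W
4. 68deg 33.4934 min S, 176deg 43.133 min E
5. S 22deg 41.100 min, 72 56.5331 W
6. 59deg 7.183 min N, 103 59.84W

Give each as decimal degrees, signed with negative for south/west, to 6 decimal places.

1. 4.202417, 156.283033
2. -4.245633, -95.616683
3. 89.585048, -105.963833
4. -68.558223, 176.718883
5. -22.685000, -72.942218
6. 59.119717, -103.997333

Point 1:
  Lat: 4 + 12.145/60 = 4.2024167
  N → positive
  Longitude: 156 + 16.982/60 = 156.2830333
  E ⇒ keep positive
Point 2:
  Lat: 14.738′ = 0.245633°; total 4.2456333
  S ⇒ negate
  λ: 37.001′ = 0.616683°; total 95.6166833
  W → negative
Point 3:
  Latitude: 35.1029′ = 0.585048°; total 89.5850483
  N → positive
  Lon: 57.83′ = 0.963833°; total 105.9638333
  W → negative
Point 4:
  Latitude: 33.4934′ = 0.558223°; total 68.5582233
  hemisphere S, so the sign is −
  Longitude: 176 + 43.133/60 = 176.7188833
  E ⇒ keep positive
Point 5:
  Latitude: 41.1′ = 0.685000°; total 22.6850000
  S → negative
  λ: 56.5331′ = 0.942218°; total 72.9422183
  W ⇒ negate
Point 6:
  φ: 7.183′ = 0.119717°; total 59.1197167
  N ⇒ keep positive
  λ: 59.84′ = 0.997333°; total 103.9973333
  W → negative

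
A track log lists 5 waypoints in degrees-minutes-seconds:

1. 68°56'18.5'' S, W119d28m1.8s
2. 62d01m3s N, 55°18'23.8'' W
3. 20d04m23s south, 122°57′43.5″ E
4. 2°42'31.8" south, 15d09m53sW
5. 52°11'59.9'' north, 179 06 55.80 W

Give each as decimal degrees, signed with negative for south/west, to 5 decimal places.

1. -68.93847, -119.46717
2. 62.01750, -55.30661
3. -20.07306, 122.96208
4. -2.70883, -15.16472
5. 52.19997, -179.11550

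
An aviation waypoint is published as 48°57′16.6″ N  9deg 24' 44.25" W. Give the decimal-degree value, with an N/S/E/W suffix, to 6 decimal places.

Lat: 48° + 57/60 + 16.6/3600 = 48 + 0.950000 + 0.004611 = 48.9546111
Longitude: 9° + 24/60 + 44.25/3600 = 9 + 0.400000 + 0.012292 = 9.4122917

48.954611° N, 9.412292° W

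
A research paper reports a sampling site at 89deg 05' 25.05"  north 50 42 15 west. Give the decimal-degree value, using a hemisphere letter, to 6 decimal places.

89.090292° N, 50.704167° W

φ: 5′ + 25.05″ = 5.41750′; 89 + 5.41750/60 = 89.0902917
Lon: 50° + 42/60 + 15/3600 = 50 + 0.700000 + 0.004167 = 50.7041667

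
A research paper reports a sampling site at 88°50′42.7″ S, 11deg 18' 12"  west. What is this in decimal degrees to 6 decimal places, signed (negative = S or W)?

Latitude: 50′ + 42.7″ = 50.71167′; 88 + 50.71167/60 = 88.8451944
S ⇒ negate
Lon: 18′ + 12″ = 18.20000′; 11 + 18.20000/60 = 11.3033333
hemisphere W, so the sign is −

-88.845194, -11.303333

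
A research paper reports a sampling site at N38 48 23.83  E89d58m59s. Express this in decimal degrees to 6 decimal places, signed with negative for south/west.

38.806619, 89.983056

φ: 38 + 48/60 + 23.83/3600 = 38.8066194
N ⇒ keep positive
Lon: 58′ + 59″ = 58.98333′; 89 + 58.98333/60 = 89.9830556
E ⇒ keep positive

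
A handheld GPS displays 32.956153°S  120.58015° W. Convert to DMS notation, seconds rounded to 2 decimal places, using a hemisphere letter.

32°57′22.15″ S, 120°34′48.54″ W

Latitude: 0.956153 × 60 = 57.36918′ → 57′, remainder × 60 = 22.1508″
λ: 0.580150 × 60 = 34.80900′ → 34′, remainder × 60 = 48.5400″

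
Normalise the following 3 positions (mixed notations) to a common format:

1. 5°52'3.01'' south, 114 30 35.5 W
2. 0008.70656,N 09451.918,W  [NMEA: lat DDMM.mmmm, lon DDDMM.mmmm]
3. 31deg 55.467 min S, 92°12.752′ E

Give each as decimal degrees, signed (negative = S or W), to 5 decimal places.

1. -5.86750, -114.50986
2. 0.14511, -94.86530
3. -31.92445, 92.21253

Point 1:
  Lat: 5 + 52/60 + 3.01/3600 = 5.867503
  S → negative
  Lon: 30′ + 35.5″ = 30.59167′; 114 + 30.59167/60 = 114.509861
  W → negative
Point 2:
  φ: split at 2 digits → 00° and 8.70656′; 0 + 8.70656/60 = 0.145109
  N → positive
  λ: degrees = first 3 digits = 94, minutes = 51.918; 94 + 51.918/60 = 94.865300
  W ⇒ negate
Point 3:
  Lat: 55.467′ = 0.924450°; total 31.924450
  hemisphere S, so the sign is −
  Longitude: 12.752′ = 0.212533°; total 92.212533
  E → positive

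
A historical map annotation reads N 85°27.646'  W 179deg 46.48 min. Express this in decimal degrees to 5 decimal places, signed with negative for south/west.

85.46077, -179.77467

Lat: 85 + 27.646/60 = 85.460767
N ⇒ keep positive
Lon: 179 + 46.48/60 = 179.774667
W ⇒ negate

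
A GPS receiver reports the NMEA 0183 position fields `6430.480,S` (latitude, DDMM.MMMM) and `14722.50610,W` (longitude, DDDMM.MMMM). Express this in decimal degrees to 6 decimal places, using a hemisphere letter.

64.508000° S, 147.375102° W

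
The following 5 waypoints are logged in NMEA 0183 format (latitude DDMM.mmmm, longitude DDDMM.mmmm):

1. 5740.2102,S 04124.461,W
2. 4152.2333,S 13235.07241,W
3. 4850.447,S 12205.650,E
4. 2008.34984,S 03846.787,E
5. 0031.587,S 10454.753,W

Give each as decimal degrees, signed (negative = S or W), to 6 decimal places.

1. -57.670170, -41.407683
2. -41.870555, -132.584540
3. -48.840783, 122.094167
4. -20.139164, 38.779783
5. -0.526450, -104.912550

Point 1:
  Lat: split at 2 digits → 57° and 40.2102′; 57 + 40.2102/60 = 57.6701700
  S ⇒ negate
  Longitude: degrees = first 3 digits = 41, minutes = 24.461; 41 + 24.461/60 = 41.4076833
  W ⇒ negate
Point 2:
  Lat: degrees = first 2 digits = 41, minutes = 52.2333; 41 + 52.2333/60 = 41.8705550
  S → negative
  Longitude: split at 3 digits → 132° and 35.07241′; 132 + 35.07241/60 = 132.5845402
  W → negative
Point 3:
  Latitude: split at 2 digits → 48° and 50.447′; 48 + 50.447/60 = 48.8407833
  S → negative
  Lon: split at 3 digits → 122° and 5.65′; 122 + 5.65/60 = 122.0941667
  E ⇒ keep positive
Point 4:
  φ: split at 2 digits → 20° and 8.34984′; 20 + 8.34984/60 = 20.1391640
  S → negative
  λ: degrees = first 3 digits = 38, minutes = 46.787; 38 + 46.787/60 = 38.7797833
  E → positive
Point 5:
  Latitude: split at 2 digits → 00° and 31.587′; 0 + 31.587/60 = 0.5264500
  S ⇒ negate
  λ: split at 3 digits → 104° and 54.753′; 104 + 54.753/60 = 104.9125500
  W → negative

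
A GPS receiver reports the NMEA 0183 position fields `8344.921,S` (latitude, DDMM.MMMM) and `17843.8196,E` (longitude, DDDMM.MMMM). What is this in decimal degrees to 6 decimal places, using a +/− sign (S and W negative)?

-83.748683, 178.730327

Latitude: split at 2 digits → 83° and 44.921′; 83 + 44.921/60 = 83.7486833
S ⇒ negate
Lon: split at 3 digits → 178° and 43.8196′; 178 + 43.8196/60 = 178.7303267
E → positive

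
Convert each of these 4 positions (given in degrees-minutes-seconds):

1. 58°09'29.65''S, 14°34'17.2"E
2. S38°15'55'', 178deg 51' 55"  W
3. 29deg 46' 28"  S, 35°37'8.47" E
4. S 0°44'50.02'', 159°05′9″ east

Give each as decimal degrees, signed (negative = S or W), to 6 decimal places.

Point 1:
  Lat: 58° + 9/60 + 29.65/3600 = 58 + 0.150000 + 0.008236 = 58.1582361
  S ⇒ negate
  Longitude: 14 + 34/60 + 17.2/3600 = 14.5714444
  E ⇒ keep positive
Point 2:
  Latitude: 38° + 15/60 + 55/3600 = 38 + 0.250000 + 0.015278 = 38.2652778
  S ⇒ negate
  Longitude: 51′ + 55″ = 51.91667′; 178 + 51.91667/60 = 178.8652778
  W → negative
Point 3:
  Latitude: 29° + 46/60 + 28/3600 = 29 + 0.766667 + 0.007778 = 29.7744444
  hemisphere S, so the sign is −
  Longitude: 35° + 37/60 + 8.47/3600 = 35 + 0.616667 + 0.002353 = 35.6190194
  E ⇒ keep positive
Point 4:
  Latitude: 44′ + 50.02″ = 44.83367′; 0 + 44.83367/60 = 0.7472278
  S → negative
  λ: 159 + 5/60 + 9/3600 = 159.0858333
  E ⇒ keep positive

1. -58.158236, 14.571444
2. -38.265278, -178.865278
3. -29.774444, 35.619019
4. -0.747228, 159.085833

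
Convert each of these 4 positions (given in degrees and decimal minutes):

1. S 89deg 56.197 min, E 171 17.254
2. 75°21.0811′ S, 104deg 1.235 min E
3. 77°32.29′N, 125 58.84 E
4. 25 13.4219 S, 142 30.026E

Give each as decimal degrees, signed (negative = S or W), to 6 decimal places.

1. -89.936617, 171.287567
2. -75.351352, 104.020583
3. 77.538167, 125.980667
4. -25.223698, 142.500433

Point 1:
  φ: 89 + 56.197/60 = 89.9366167
  hemisphere S, so the sign is −
  λ: 171 + 17.254/60 = 171.2875667
  E ⇒ keep positive
Point 2:
  φ: 75 + 21.0811/60 = 75.3513517
  S ⇒ negate
  Longitude: 1.235′ = 0.020583°; total 104.0205833
  E → positive
Point 3:
  Lat: 32.29′ = 0.538167°; total 77.5381667
  N → positive
  λ: 58.84′ = 0.980667°; total 125.9806667
  E ⇒ keep positive
Point 4:
  Latitude: 13.4219′ = 0.223698°; total 25.2236983
  hemisphere S, so the sign is −
  Lon: 142 + 30.026/60 = 142.5004333
  E → positive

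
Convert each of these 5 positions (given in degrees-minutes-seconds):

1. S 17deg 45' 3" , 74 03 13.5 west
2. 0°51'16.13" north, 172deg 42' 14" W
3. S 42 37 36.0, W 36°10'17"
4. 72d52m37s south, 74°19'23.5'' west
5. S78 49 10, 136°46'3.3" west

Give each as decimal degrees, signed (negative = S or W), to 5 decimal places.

1. -17.75083, -74.05375
2. 0.85448, -172.70389
3. -42.62667, -36.17139
4. -72.87694, -74.32319
5. -78.81944, -136.76758

Point 1:
  Latitude: 17° + 45/60 + 3/3600 = 17 + 0.750000 + 0.000833 = 17.750833
  hemisphere S, so the sign is −
  Longitude: 74 + 3/60 + 13.5/3600 = 74.053750
  hemisphere W, so the sign is −
Point 2:
  φ: 0 + 51/60 + 16.13/3600 = 0.854481
  N → positive
  Longitude: 172° + 42/60 + 14/3600 = 172 + 0.700000 + 0.003889 = 172.703889
  W → negative
Point 3:
  Lat: 37′ + 36″ = 37.60000′; 42 + 37.60000/60 = 42.626667
  S → negative
  Longitude: 36° + 10/60 + 17/3600 = 36 + 0.166667 + 0.004722 = 36.171389
  hemisphere W, so the sign is −
Point 4:
  φ: 72 + 52/60 + 37/3600 = 72.876944
  hemisphere S, so the sign is −
  Lon: 19′ + 23.5″ = 19.39167′; 74 + 19.39167/60 = 74.323194
  W ⇒ negate
Point 5:
  φ: 78° + 49/60 + 10/3600 = 78 + 0.816667 + 0.002778 = 78.819444
  S → negative
  Lon: 46′ + 3.3″ = 46.05500′; 136 + 46.05500/60 = 136.767583
  W ⇒ negate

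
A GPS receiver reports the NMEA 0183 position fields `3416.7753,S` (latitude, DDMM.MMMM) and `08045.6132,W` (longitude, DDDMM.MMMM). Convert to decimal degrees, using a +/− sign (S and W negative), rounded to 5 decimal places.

-34.27959, -80.76022

Lat: degrees = first 2 digits = 34, minutes = 16.7753; 34 + 16.7753/60 = 34.279588
S → negative
Lon: split at 3 digits → 080° and 45.6132′; 80 + 45.6132/60 = 80.760220
hemisphere W, so the sign is −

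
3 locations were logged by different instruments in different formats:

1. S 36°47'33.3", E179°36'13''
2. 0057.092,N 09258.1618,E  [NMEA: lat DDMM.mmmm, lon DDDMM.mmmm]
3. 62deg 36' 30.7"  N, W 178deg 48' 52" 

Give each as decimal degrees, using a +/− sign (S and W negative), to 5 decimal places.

1. -36.79258, 179.60361
2. 0.95153, 92.96936
3. 62.60853, -178.81444

Point 1:
  φ: 36 + 47/60 + 33.3/3600 = 36.792583
  S → negative
  λ: 179° + 36/60 + 13/3600 = 179 + 0.600000 + 0.003611 = 179.603611
  E ⇒ keep positive
Point 2:
  φ: degrees = first 2 digits = 0, minutes = 57.092; 0 + 57.092/60 = 0.951533
  N ⇒ keep positive
  Longitude: split at 3 digits → 092° and 58.1618′; 92 + 58.1618/60 = 92.969363
  E → positive
Point 3:
  φ: 62 + 36/60 + 30.7/3600 = 62.608528
  N → positive
  Longitude: 178 + 48/60 + 52/3600 = 178.814444
  W → negative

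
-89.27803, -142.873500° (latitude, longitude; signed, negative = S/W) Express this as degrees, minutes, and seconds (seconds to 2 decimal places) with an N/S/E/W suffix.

89°16′40.91″ S, 142°52′24.60″ W

Latitude is negative → S; |value| = 89.278030
Lat: 0.278030 × 60 = 16.68180′ → 16′, remainder × 60 = 40.9080″
Longitude is negative → W; |value| = 142.873500
λ: 0.873500 × 60 = 52.41000′ → 52′, remainder × 60 = 24.6000″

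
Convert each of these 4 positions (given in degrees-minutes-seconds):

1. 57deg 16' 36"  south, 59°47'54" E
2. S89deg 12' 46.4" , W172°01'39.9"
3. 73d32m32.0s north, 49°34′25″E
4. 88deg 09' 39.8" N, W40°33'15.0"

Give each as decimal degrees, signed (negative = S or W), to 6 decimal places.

1. -57.276667, 59.798333
2. -89.212889, -172.027750
3. 73.542222, 49.573611
4. 88.161056, -40.554167

Point 1:
  Latitude: 57 + 16/60 + 36/3600 = 57.2766667
  S ⇒ negate
  Lon: 47′ + 54″ = 47.90000′; 59 + 47.90000/60 = 59.7983333
  E → positive
Point 2:
  Lat: 89° + 12/60 + 46.4/3600 = 89 + 0.200000 + 0.012889 = 89.2128889
  S ⇒ negate
  Lon: 1′ + 39.9″ = 1.66500′; 172 + 1.66500/60 = 172.0277500
  hemisphere W, so the sign is −
Point 3:
  φ: 32′ + 32″ = 32.53333′; 73 + 32.53333/60 = 73.5422222
  N ⇒ keep positive
  Longitude: 34′ + 25″ = 34.41667′; 49 + 34.41667/60 = 49.5736111
  E → positive
Point 4:
  φ: 88 + 9/60 + 39.8/3600 = 88.1610556
  N → positive
  Lon: 40 + 33/60 + 15/3600 = 40.5541667
  W → negative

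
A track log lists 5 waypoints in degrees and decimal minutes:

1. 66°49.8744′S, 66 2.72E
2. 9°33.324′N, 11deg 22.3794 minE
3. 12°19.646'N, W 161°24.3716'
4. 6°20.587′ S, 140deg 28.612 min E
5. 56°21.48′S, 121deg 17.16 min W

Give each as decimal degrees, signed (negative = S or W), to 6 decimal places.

1. -66.831240, 66.045333
2. 9.555400, 11.372990
3. 12.327433, -161.406193
4. -6.343117, 140.476867
5. -56.358000, -121.286000

Point 1:
  Latitude: 66 + 49.8744/60 = 66.8312400
  S → negative
  Longitude: 66 + 2.72/60 = 66.0453333
  E → positive
Point 2:
  Lat: 9 + 33.324/60 = 9.5554000
  N → positive
  Longitude: 22.3794′ = 0.372990°; total 11.3729900
  E → positive
Point 3:
  Lat: 19.646′ = 0.327433°; total 12.3274333
  N ⇒ keep positive
  Longitude: 24.3716′ = 0.406193°; total 161.4061933
  hemisphere W, so the sign is −
Point 4:
  Lat: 20.587′ = 0.343117°; total 6.3431167
  S → negative
  Longitude: 28.612′ = 0.476867°; total 140.4768667
  E → positive
Point 5:
  Lat: 56 + 21.48/60 = 56.3580000
  S → negative
  λ: 121 + 17.16/60 = 121.2860000
  W → negative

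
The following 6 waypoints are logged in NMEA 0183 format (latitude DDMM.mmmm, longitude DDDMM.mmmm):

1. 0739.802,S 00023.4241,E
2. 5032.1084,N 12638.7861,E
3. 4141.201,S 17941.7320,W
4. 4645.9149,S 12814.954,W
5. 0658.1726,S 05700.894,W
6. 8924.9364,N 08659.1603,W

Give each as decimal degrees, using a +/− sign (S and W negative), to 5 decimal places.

1. -7.66337, 0.39040
2. 50.53514, 126.64644
3. -41.68668, -179.69553
4. -46.76525, -128.24923
5. -6.96954, -57.01490
6. 89.41561, -86.98601

Point 1:
  Latitude: degrees = first 2 digits = 7, minutes = 39.802; 7 + 39.802/60 = 7.663367
  S ⇒ negate
  Lon: split at 3 digits → 000° and 23.4241′; 0 + 23.4241/60 = 0.390402
  E → positive
Point 2:
  φ: degrees = first 2 digits = 50, minutes = 32.1084; 50 + 32.1084/60 = 50.535140
  N ⇒ keep positive
  Lon: degrees = first 3 digits = 126, minutes = 38.7861; 126 + 38.7861/60 = 126.646435
  E ⇒ keep positive
Point 3:
  Latitude: split at 2 digits → 41° and 41.201′; 41 + 41.201/60 = 41.686683
  S ⇒ negate
  Longitude: degrees = first 3 digits = 179, minutes = 41.732; 179 + 41.732/60 = 179.695533
  W → negative
Point 4:
  φ: split at 2 digits → 46° and 45.9149′; 46 + 45.9149/60 = 46.765248
  S ⇒ negate
  Lon: split at 3 digits → 128° and 14.954′; 128 + 14.954/60 = 128.249233
  W ⇒ negate
Point 5:
  φ: degrees = first 2 digits = 6, minutes = 58.1726; 6 + 58.1726/60 = 6.969543
  S → negative
  Lon: degrees = first 3 digits = 57, minutes = 0.894; 57 + 0.894/60 = 57.014900
  hemisphere W, so the sign is −
Point 6:
  φ: split at 2 digits → 89° and 24.9364′; 89 + 24.9364/60 = 89.415607
  N ⇒ keep positive
  λ: split at 3 digits → 086° and 59.1603′; 86 + 59.1603/60 = 86.986005
  W → negative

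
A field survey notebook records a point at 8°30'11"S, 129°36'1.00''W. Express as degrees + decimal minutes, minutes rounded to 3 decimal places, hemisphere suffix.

8° 30.183′ S, 129° 36.017′ W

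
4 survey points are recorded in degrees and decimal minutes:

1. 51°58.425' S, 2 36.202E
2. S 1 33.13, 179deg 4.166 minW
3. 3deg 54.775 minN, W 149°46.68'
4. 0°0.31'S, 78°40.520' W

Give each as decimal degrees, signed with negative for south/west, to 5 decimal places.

Point 1:
  Latitude: 58.425′ = 0.973750°; total 51.973750
  S → negative
  λ: 36.202′ = 0.603367°; total 2.603367
  E → positive
Point 2:
  Lat: 33.13′ = 0.552167°; total 1.552167
  hemisphere S, so the sign is −
  Longitude: 4.166′ = 0.069433°; total 179.069433
  W ⇒ negate
Point 3:
  Latitude: 3 + 54.775/60 = 3.912917
  N → positive
  λ: 46.68′ = 0.778000°; total 149.778000
  W ⇒ negate
Point 4:
  φ: 0.31′ = 0.005167°; total 0.005167
  S → negative
  Longitude: 78 + 40.52/60 = 78.675333
  W → negative

1. -51.97375, 2.60337
2. -1.55217, -179.06943
3. 3.91292, -149.77800
4. -0.00517, -78.67533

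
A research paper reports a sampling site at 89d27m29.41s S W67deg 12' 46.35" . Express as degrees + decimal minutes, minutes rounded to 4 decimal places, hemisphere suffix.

89° 27.4902′ S, 67° 12.7725′ W

φ: seconds/60 = 0.49017; minutes = 27 + 0.49017 = 27.490167
λ: 12 + 46.35/60 = 12.772500′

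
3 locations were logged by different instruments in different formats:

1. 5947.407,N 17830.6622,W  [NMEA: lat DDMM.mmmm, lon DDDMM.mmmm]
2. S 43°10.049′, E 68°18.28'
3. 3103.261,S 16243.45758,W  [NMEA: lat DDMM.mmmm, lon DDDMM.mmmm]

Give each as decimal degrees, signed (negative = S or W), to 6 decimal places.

Point 1:
  Latitude: degrees = first 2 digits = 59, minutes = 47.407; 59 + 47.407/60 = 59.7901167
  N → positive
  λ: split at 3 digits → 178° and 30.6622′; 178 + 30.6622/60 = 178.5110367
  W ⇒ negate
Point 2:
  φ: 10.049′ = 0.167483°; total 43.1674833
  S ⇒ negate
  λ: 18.28′ = 0.304667°; total 68.3046667
  E → positive
Point 3:
  Latitude: degrees = first 2 digits = 31, minutes = 3.261; 31 + 3.261/60 = 31.0543500
  S ⇒ negate
  λ: degrees = first 3 digits = 162, minutes = 43.45758; 162 + 43.45758/60 = 162.7242930
  hemisphere W, so the sign is −

1. 59.790117, -178.511037
2. -43.167483, 68.304667
3. -31.054350, -162.724293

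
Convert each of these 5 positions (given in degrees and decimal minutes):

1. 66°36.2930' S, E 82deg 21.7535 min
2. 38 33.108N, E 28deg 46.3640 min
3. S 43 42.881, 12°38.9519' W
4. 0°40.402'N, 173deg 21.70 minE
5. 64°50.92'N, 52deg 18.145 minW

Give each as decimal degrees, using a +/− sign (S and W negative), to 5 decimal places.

Point 1:
  φ: 66 + 36.293/60 = 66.604883
  S ⇒ negate
  Longitude: 21.7535′ = 0.362558°; total 82.362558
  E → positive
Point 2:
  φ: 33.108′ = 0.551800°; total 38.551800
  N ⇒ keep positive
  Longitude: 28 + 46.364/60 = 28.772733
  E → positive
Point 3:
  Latitude: 43 + 42.881/60 = 43.714683
  hemisphere S, so the sign is −
  Lon: 12 + 38.9519/60 = 12.649198
  hemisphere W, so the sign is −
Point 4:
  Latitude: 0 + 40.402/60 = 0.673367
  N ⇒ keep positive
  λ: 21.7′ = 0.361667°; total 173.361667
  E ⇒ keep positive
Point 5:
  Lat: 64 + 50.92/60 = 64.848667
  N ⇒ keep positive
  Lon: 52 + 18.145/60 = 52.302417
  hemisphere W, so the sign is −

1. -66.60488, 82.36256
2. 38.55180, 28.77273
3. -43.71468, -12.64920
4. 0.67337, 173.36167
5. 64.84867, -52.30242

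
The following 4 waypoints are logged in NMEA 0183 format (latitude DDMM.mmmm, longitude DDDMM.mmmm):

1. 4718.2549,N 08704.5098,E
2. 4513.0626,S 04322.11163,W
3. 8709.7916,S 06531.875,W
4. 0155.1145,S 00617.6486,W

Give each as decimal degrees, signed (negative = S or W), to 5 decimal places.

1. 47.30425, 87.07516
2. -45.21771, -43.36853
3. -87.16319, -65.53125
4. -1.91858, -6.29414

Point 1:
  Lat: degrees = first 2 digits = 47, minutes = 18.2549; 47 + 18.2549/60 = 47.304248
  N ⇒ keep positive
  Lon: split at 3 digits → 087° and 4.5098′; 87 + 4.5098/60 = 87.075163
  E → positive
Point 2:
  Latitude: split at 2 digits → 45° and 13.0626′; 45 + 13.0626/60 = 45.217710
  S → negative
  Longitude: degrees = first 3 digits = 43, minutes = 22.11163; 43 + 22.11163/60 = 43.368527
  W ⇒ negate
Point 3:
  Lat: degrees = first 2 digits = 87, minutes = 9.7916; 87 + 9.7916/60 = 87.163193
  S → negative
  Longitude: split at 3 digits → 065° and 31.875′; 65 + 31.875/60 = 65.531250
  W ⇒ negate
Point 4:
  φ: split at 2 digits → 01° and 55.1145′; 1 + 55.1145/60 = 1.918575
  hemisphere S, so the sign is −
  λ: degrees = first 3 digits = 6, minutes = 17.6486; 6 + 17.6486/60 = 6.294143
  hemisphere W, so the sign is −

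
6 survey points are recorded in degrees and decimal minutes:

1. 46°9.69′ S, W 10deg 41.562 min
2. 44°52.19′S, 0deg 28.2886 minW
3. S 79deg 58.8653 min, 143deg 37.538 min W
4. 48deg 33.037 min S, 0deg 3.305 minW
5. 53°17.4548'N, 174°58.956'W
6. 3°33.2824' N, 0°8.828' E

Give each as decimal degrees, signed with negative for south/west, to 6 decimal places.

Point 1:
  φ: 46 + 9.69/60 = 46.1615000
  S ⇒ negate
  λ: 10 + 41.562/60 = 10.6927000
  W ⇒ negate
Point 2:
  φ: 52.19′ = 0.869833°; total 44.8698333
  S → negative
  Longitude: 0 + 28.2886/60 = 0.4714767
  hemisphere W, so the sign is −
Point 3:
  φ: 79 + 58.8653/60 = 79.9810883
  hemisphere S, so the sign is −
  Lon: 143 + 37.538/60 = 143.6256333
  W ⇒ negate
Point 4:
  Lat: 48 + 33.037/60 = 48.5506167
  S ⇒ negate
  Lon: 0 + 3.305/60 = 0.0550833
  hemisphere W, so the sign is −
Point 5:
  Lat: 17.4548′ = 0.290913°; total 53.2909133
  N → positive
  Longitude: 58.956′ = 0.982600°; total 174.9826000
  W ⇒ negate
Point 6:
  Latitude: 3 + 33.2824/60 = 3.5547067
  N ⇒ keep positive
  Lon: 8.828′ = 0.147133°; total 0.1471333
  E ⇒ keep positive

1. -46.161500, -10.692700
2. -44.869833, -0.471477
3. -79.981088, -143.625633
4. -48.550617, -0.055083
5. 53.290913, -174.982600
6. 3.554707, 0.147133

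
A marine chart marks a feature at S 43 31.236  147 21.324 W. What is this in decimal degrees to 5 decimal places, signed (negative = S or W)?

φ: 43 + 31.236/60 = 43.520600
S ⇒ negate
λ: 147 + 21.324/60 = 147.355400
W → negative

-43.52060, -147.35540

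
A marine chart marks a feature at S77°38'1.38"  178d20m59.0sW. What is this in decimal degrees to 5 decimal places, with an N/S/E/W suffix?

77.63372° S, 178.34972° W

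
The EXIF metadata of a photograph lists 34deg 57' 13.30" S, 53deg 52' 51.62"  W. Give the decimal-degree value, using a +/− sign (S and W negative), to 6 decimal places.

Latitude: 34° + 57/60 + 13.3/3600 = 34 + 0.950000 + 0.003694 = 34.9536944
S → negative
Longitude: 53 + 52/60 + 51.62/3600 = 53.8810056
W → negative

-34.953694, -53.881006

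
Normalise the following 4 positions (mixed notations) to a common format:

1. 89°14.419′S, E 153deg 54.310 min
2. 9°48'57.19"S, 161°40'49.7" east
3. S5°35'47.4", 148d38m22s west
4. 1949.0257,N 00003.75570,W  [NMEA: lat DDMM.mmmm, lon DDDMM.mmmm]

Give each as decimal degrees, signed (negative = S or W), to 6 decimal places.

1. -89.240317, 153.905167
2. -9.815886, 161.680472
3. -5.596500, -148.639444
4. 19.817095, -0.062595

Point 1:
  Lat: 14.419′ = 0.240317°; total 89.2403167
  S ⇒ negate
  Longitude: 153 + 54.31/60 = 153.9051667
  E → positive
Point 2:
  Latitude: 9° + 48/60 + 57.19/3600 = 9 + 0.800000 + 0.015886 = 9.8158861
  S ⇒ negate
  Lon: 40′ + 49.7″ = 40.82833′; 161 + 40.82833/60 = 161.6804722
  E ⇒ keep positive
Point 3:
  Lat: 35′ + 47.4″ = 35.79000′; 5 + 35.79000/60 = 5.5965000
  S ⇒ negate
  λ: 148 + 38/60 + 22/3600 = 148.6394444
  hemisphere W, so the sign is −
Point 4:
  Lat: degrees = first 2 digits = 19, minutes = 49.0257; 19 + 49.0257/60 = 19.8170950
  N → positive
  Longitude: split at 3 digits → 000° and 3.7557′; 0 + 3.7557/60 = 0.0625950
  hemisphere W, so the sign is −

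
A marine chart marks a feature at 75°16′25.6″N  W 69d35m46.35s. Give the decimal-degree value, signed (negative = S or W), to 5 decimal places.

75.27378, -69.59621

φ: 75° + 16/60 + 25.6/3600 = 75 + 0.266667 + 0.007111 = 75.273778
N ⇒ keep positive
λ: 69° + 35/60 + 46.35/3600 = 69 + 0.583333 + 0.012875 = 69.596208
W ⇒ negate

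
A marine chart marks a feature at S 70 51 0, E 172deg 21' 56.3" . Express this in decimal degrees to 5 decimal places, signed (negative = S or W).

φ: 70 + 51/60 + 0/3600 = 70.850000
hemisphere S, so the sign is −
Lon: 172° + 21/60 + 56.3/3600 = 172 + 0.350000 + 0.015639 = 172.365639
E ⇒ keep positive

-70.85000, 172.36564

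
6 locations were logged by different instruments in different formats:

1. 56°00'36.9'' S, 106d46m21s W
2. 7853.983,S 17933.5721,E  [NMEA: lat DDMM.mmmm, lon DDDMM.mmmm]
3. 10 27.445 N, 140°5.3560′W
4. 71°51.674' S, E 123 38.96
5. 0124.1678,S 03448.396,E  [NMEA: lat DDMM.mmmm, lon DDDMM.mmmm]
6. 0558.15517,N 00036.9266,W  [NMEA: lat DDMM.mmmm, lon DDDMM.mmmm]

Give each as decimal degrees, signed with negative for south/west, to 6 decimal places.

1. -56.010250, -106.772500
2. -78.899717, 179.559535
3. 10.457417, -140.089267
4. -71.861233, 123.649333
5. -1.402797, 34.806600
6. 5.969253, -0.615443

Point 1:
  Latitude: 56 + 0/60 + 36.9/3600 = 56.0102500
  S → negative
  λ: 106° + 46/60 + 21/3600 = 106 + 0.766667 + 0.005833 = 106.7725000
  W ⇒ negate
Point 2:
  φ: degrees = first 2 digits = 78, minutes = 53.983; 78 + 53.983/60 = 78.8997167
  hemisphere S, so the sign is −
  Lon: split at 3 digits → 179° and 33.5721′; 179 + 33.5721/60 = 179.5595350
  E ⇒ keep positive
Point 3:
  Lat: 10 + 27.445/60 = 10.4574167
  N → positive
  Lon: 140 + 5.356/60 = 140.0892667
  W → negative
Point 4:
  Latitude: 51.674′ = 0.861233°; total 71.8612333
  S ⇒ negate
  λ: 123 + 38.96/60 = 123.6493333
  E → positive
Point 5:
  Latitude: degrees = first 2 digits = 1, minutes = 24.1678; 1 + 24.1678/60 = 1.4027967
  S ⇒ negate
  Longitude: split at 3 digits → 034° and 48.396′; 34 + 48.396/60 = 34.8066000
  E → positive
Point 6:
  φ: split at 2 digits → 05° and 58.15517′; 5 + 58.15517/60 = 5.9692528
  N ⇒ keep positive
  Lon: degrees = first 3 digits = 0, minutes = 36.9266; 0 + 36.9266/60 = 0.6154433
  W → negative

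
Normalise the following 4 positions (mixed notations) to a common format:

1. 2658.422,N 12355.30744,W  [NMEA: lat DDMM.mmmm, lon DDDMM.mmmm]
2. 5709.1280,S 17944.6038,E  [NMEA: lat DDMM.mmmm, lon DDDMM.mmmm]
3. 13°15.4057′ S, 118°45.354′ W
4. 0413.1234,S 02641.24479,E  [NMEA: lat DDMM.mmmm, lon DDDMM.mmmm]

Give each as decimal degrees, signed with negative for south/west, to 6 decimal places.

Point 1:
  Lat: split at 2 digits → 26° and 58.422′; 26 + 58.422/60 = 26.9737000
  N → positive
  λ: split at 3 digits → 123° and 55.30744′; 123 + 55.30744/60 = 123.9217907
  hemisphere W, so the sign is −
Point 2:
  Latitude: degrees = first 2 digits = 57, minutes = 9.128; 57 + 9.128/60 = 57.1521333
  S ⇒ negate
  Longitude: degrees = first 3 digits = 179, minutes = 44.6038; 179 + 44.6038/60 = 179.7433967
  E ⇒ keep positive
Point 3:
  Lat: 13 + 15.4057/60 = 13.2567617
  hemisphere S, so the sign is −
  Lon: 45.354′ = 0.755900°; total 118.7559000
  W ⇒ negate
Point 4:
  Lat: split at 2 digits → 04° and 13.1234′; 4 + 13.1234/60 = 4.2187233
  S ⇒ negate
  Lon: split at 3 digits → 026° and 41.24479′; 26 + 41.24479/60 = 26.6874132
  E → positive

1. 26.973700, -123.921791
2. -57.152133, 179.743397
3. -13.256762, -118.755900
4. -4.218723, 26.687413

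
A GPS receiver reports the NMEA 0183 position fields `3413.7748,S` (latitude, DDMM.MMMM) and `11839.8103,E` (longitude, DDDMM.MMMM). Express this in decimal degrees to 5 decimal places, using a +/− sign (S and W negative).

Latitude: degrees = first 2 digits = 34, minutes = 13.7748; 34 + 13.7748/60 = 34.229580
hemisphere S, so the sign is −
Longitude: split at 3 digits → 118° and 39.8103′; 118 + 39.8103/60 = 118.663505
E → positive

-34.22958, 118.66351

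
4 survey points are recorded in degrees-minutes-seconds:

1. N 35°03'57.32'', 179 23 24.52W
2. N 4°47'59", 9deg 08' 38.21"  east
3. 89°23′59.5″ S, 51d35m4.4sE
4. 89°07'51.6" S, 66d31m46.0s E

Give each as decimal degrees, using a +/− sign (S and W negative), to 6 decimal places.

1. 35.065922, -179.390144
2. 4.799722, 9.143947
3. -89.399861, 51.584556
4. -89.131000, 66.529444

Point 1:
  Lat: 3′ + 57.32″ = 3.95533′; 35 + 3.95533/60 = 35.0659222
  N ⇒ keep positive
  Longitude: 179° + 23/60 + 24.52/3600 = 179 + 0.383333 + 0.006811 = 179.3901444
  W → negative
Point 2:
  φ: 4° + 47/60 + 59/3600 = 4 + 0.783333 + 0.016389 = 4.7997222
  N ⇒ keep positive
  Lon: 9 + 8/60 + 38.21/3600 = 9.1439472
  E → positive
Point 3:
  Lat: 23′ + 59.5″ = 23.99167′; 89 + 23.99167/60 = 89.3998611
  S ⇒ negate
  Lon: 35′ + 4.4″ = 35.07333′; 51 + 35.07333/60 = 51.5845556
  E → positive
Point 4:
  Lat: 7′ + 51.6″ = 7.86000′; 89 + 7.86000/60 = 89.1310000
  S ⇒ negate
  Longitude: 66 + 31/60 + 46/3600 = 66.5294444
  E → positive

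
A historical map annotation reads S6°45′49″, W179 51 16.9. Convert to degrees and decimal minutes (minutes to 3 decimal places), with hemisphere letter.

Latitude: seconds/60 = 0.81667; minutes = 45 + 0.81667 = 45.81667
Lon: seconds/60 = 0.28167; minutes = 51 + 0.28167 = 51.28167

6° 45.817′ S, 179° 51.282′ W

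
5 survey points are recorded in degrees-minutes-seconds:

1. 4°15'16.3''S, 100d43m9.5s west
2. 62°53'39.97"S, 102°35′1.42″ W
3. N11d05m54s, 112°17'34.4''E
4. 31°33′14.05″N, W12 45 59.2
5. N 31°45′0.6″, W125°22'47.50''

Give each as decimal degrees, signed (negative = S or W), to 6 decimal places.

Point 1:
  Lat: 15′ + 16.3″ = 15.27167′; 4 + 15.27167/60 = 4.2545278
  S → negative
  λ: 100 + 43/60 + 9.5/3600 = 100.7193056
  W ⇒ negate
Point 2:
  φ: 62 + 53/60 + 39.97/3600 = 62.8944361
  S ⇒ negate
  Longitude: 102 + 35/60 + 1.42/3600 = 102.5837278
  W → negative
Point 3:
  Latitude: 5′ + 54″ = 5.90000′; 11 + 5.90000/60 = 11.0983333
  N ⇒ keep positive
  Lon: 17′ + 34.4″ = 17.57333′; 112 + 17.57333/60 = 112.2928889
  E ⇒ keep positive
Point 4:
  Latitude: 33′ + 14.05″ = 33.23417′; 31 + 33.23417/60 = 31.5539028
  N ⇒ keep positive
  Longitude: 12° + 45/60 + 59.2/3600 = 12 + 0.750000 + 0.016444 = 12.7664444
  W ⇒ negate
Point 5:
  Lat: 31° + 45/60 + 0.6/3600 = 31 + 0.750000 + 0.000167 = 31.7501667
  N → positive
  Longitude: 125° + 22/60 + 47.5/3600 = 125 + 0.366667 + 0.013194 = 125.3798611
  W → negative

1. -4.254528, -100.719306
2. -62.894436, -102.583728
3. 11.098333, 112.292889
4. 31.553903, -12.766444
5. 31.750167, -125.379861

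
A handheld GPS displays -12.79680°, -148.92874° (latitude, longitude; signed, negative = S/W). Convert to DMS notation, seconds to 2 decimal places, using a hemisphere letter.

12°47′48.48″ S, 148°55′43.46″ W

Latitude is negative → S; |value| = 12.796800
φ: 0.796800 × 60 = 47.80800′ → 47′, remainder × 60 = 48.4800″
Longitude is negative → W; |value| = 148.928740
Lon: 0.928740° → 55.72440′; 0.72440 × 60 = 43.4640″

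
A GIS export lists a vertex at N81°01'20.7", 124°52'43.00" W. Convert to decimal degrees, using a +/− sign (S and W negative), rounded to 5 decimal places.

81.02242, -124.87861

Lat: 81° + 1/60 + 20.7/3600 = 81 + 0.016667 + 0.005750 = 81.022417
N ⇒ keep positive
Longitude: 124° + 52/60 + 43/3600 = 124 + 0.866667 + 0.011944 = 124.878611
W → negative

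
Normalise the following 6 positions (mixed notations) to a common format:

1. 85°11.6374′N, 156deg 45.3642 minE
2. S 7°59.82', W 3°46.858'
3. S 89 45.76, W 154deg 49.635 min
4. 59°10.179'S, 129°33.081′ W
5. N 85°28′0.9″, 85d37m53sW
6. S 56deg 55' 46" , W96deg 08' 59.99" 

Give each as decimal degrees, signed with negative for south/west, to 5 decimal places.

1. 85.19396, 156.75607
2. -7.99700, -3.78097
3. -89.76267, -154.82725
4. -59.16965, -129.55135
5. 85.46692, -85.63139
6. -56.92944, -96.15000

Point 1:
  φ: 85 + 11.6374/60 = 85.193957
  N → positive
  λ: 45.3642′ = 0.756070°; total 156.756070
  E ⇒ keep positive
Point 2:
  Lat: 7 + 59.82/60 = 7.997000
  S → negative
  Lon: 3 + 46.858/60 = 3.780967
  W → negative
Point 3:
  Lat: 89 + 45.76/60 = 89.762667
  hemisphere S, so the sign is −
  λ: 49.635′ = 0.827250°; total 154.827250
  hemisphere W, so the sign is −
Point 4:
  Lat: 10.179′ = 0.169650°; total 59.169650
  hemisphere S, so the sign is −
  λ: 33.081′ = 0.551350°; total 129.551350
  W ⇒ negate
Point 5:
  Lat: 85° + 28/60 + 0.9/3600 = 85 + 0.466667 + 0.000250 = 85.466917
  N ⇒ keep positive
  Lon: 85° + 37/60 + 53/3600 = 85 + 0.616667 + 0.014722 = 85.631389
  W ⇒ negate
Point 6:
  Latitude: 56° + 55/60 + 46/3600 = 56 + 0.916667 + 0.012778 = 56.929444
  S → negative
  Longitude: 8′ + 59.99″ = 8.99983′; 96 + 8.99983/60 = 96.149997
  W ⇒ negate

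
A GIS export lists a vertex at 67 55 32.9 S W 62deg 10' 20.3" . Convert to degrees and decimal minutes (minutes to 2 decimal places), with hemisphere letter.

Latitude: 55 + 32.9/60 = 55.5483′
λ: seconds/60 = 0.33833; minutes = 10 + 0.33833 = 10.3383

67° 55.55′ S, 62° 10.34′ W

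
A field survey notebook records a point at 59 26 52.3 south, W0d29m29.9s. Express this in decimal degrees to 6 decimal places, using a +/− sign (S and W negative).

-59.447861, -0.491639

Lat: 59° + 26/60 + 52.3/3600 = 59 + 0.433333 + 0.014528 = 59.4478611
hemisphere S, so the sign is −
Lon: 0° + 29/60 + 29.9/3600 = 0 + 0.483333 + 0.008306 = 0.4916389
hemisphere W, so the sign is −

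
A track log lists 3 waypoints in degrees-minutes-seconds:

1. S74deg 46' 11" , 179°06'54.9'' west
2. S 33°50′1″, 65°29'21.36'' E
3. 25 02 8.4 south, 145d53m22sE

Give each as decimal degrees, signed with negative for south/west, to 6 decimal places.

Point 1:
  φ: 74° + 46/60 + 11/3600 = 74 + 0.766667 + 0.003056 = 74.7697222
  S ⇒ negate
  Lon: 179° + 6/60 + 54.9/3600 = 179 + 0.100000 + 0.015250 = 179.1152500
  hemisphere W, so the sign is −
Point 2:
  Latitude: 33° + 50/60 + 1/3600 = 33 + 0.833333 + 0.000278 = 33.8336111
  S → negative
  λ: 29′ + 21.36″ = 29.35600′; 65 + 29.35600/60 = 65.4892667
  E ⇒ keep positive
Point 3:
  φ: 25° + 2/60 + 8.4/3600 = 25 + 0.033333 + 0.002333 = 25.0356667
  S ⇒ negate
  λ: 145 + 53/60 + 22/3600 = 145.8894444
  E → positive

1. -74.769722, -179.115250
2. -33.833611, 65.489267
3. -25.035667, 145.889444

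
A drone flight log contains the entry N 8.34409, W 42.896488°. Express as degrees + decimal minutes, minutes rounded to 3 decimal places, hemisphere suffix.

φ: minutes = (8.344090 − 8) × 60 = 20.64540
Longitude: 42° + 0.896488 × 60 = 42° 53.78928′

8° 20.645′ N, 42° 53.789′ W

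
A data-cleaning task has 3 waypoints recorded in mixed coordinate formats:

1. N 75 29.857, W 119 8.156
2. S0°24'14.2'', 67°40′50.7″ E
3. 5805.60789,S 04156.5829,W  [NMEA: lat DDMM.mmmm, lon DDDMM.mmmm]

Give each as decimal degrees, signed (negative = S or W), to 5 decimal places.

1. 75.49762, -119.13593
2. -0.40394, 67.68075
3. -58.09346, -41.94305

Point 1:
  Lat: 29.857′ = 0.497617°; total 75.497617
  N ⇒ keep positive
  Lon: 119 + 8.156/60 = 119.135933
  W ⇒ negate
Point 2:
  φ: 0° + 24/60 + 14.2/3600 = 0 + 0.400000 + 0.003944 = 0.403944
  S ⇒ negate
  λ: 67° + 40/60 + 50.7/3600 = 67 + 0.666667 + 0.014083 = 67.680750
  E ⇒ keep positive
Point 3:
  φ: degrees = first 2 digits = 58, minutes = 5.60789; 58 + 5.60789/60 = 58.093465
  S → negative
  Lon: degrees = first 3 digits = 41, minutes = 56.5829; 41 + 56.5829/60 = 41.943048
  hemisphere W, so the sign is −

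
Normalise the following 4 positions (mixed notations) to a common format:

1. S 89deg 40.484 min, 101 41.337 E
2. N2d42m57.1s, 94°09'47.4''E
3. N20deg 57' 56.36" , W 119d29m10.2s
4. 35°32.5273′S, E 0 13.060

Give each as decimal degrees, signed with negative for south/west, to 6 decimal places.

1. -89.674733, 101.688950
2. 2.715861, 94.163167
3. 20.965656, -119.486167
4. -35.542122, 0.217667

Point 1:
  Lat: 40.484′ = 0.674733°; total 89.6747333
  S ⇒ negate
  Longitude: 101 + 41.337/60 = 101.6889500
  E ⇒ keep positive
Point 2:
  φ: 42′ + 57.1″ = 42.95167′; 2 + 42.95167/60 = 2.7158611
  N ⇒ keep positive
  Lon: 9′ + 47.4″ = 9.79000′; 94 + 9.79000/60 = 94.1631667
  E ⇒ keep positive
Point 3:
  φ: 20° + 57/60 + 56.36/3600 = 20 + 0.950000 + 0.015656 = 20.9656556
  N ⇒ keep positive
  Lon: 29′ + 10.2″ = 29.17000′; 119 + 29.17000/60 = 119.4861667
  hemisphere W, so the sign is −
Point 4:
  Latitude: 35 + 32.5273/60 = 35.5421217
  S ⇒ negate
  Longitude: 13.06′ = 0.217667°; total 0.2176667
  E ⇒ keep positive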